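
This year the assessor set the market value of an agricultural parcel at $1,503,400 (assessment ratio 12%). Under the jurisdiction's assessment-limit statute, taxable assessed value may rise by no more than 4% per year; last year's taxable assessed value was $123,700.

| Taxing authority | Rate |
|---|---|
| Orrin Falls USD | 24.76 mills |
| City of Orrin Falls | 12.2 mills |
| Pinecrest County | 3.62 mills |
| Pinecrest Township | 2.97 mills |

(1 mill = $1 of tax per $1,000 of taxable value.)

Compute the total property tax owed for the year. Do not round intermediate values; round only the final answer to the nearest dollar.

Uncapped assessed value = $1,503,400 × 0.12 = $180,408
Cap limit = $123,700 × 1.04 = $128,648
Taxable assessed value = min($180,408, $128,648) = $128,648 (cap binds)
Orrin Falls USD: $128,648 × 0.02476 = $3,185.32448
City of Orrin Falls: $128,648 × 0.0122 = $1,569.5056
Pinecrest County: $128,648 × 0.00362 = $465.70576
Pinecrest Township: $128,648 × 0.00297 = $382.08456
Total = $5,602.6204

$5,603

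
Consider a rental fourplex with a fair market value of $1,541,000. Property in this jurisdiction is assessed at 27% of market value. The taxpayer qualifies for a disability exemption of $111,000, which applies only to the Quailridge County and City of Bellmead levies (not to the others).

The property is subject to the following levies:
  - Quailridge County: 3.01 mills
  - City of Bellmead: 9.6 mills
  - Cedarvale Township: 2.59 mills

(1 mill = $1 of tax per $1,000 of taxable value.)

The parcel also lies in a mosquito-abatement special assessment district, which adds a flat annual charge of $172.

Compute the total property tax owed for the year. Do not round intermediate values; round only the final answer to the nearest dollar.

Assessed value = $1,541,000 × 0.27 = $416,070
Quailridge County: ($416,070 − $111,000) × 0.00301 = $305,070 × 0.00301 = $918.2607
City of Bellmead: ($416,070 − $111,000) × 0.0096 = $305,070 × 0.0096 = $2,928.672
Cedarvale Township: $416,070 × 0.00259 = $1,077.6213
Levies subtotal = $4,924.554
Total = $4,924.554 + $172 = $5,096.554

$5,097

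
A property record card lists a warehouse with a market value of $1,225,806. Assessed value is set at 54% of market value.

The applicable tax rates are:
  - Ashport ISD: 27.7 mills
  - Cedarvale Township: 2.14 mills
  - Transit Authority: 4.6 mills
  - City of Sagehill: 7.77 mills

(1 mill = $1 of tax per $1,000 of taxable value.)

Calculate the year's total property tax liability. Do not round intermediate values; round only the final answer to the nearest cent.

$27,940.29

Assessed value = $1,225,806 × 0.54 = $661,935.24
Ashport ISD: $661,935.24 × 0.0277 = $18,335.606148
Cedarvale Township: $661,935.24 × 0.00214 = $1,416.5414136
Transit Authority: $661,935.24 × 0.0046 = $3,044.902104
City of Sagehill: $661,935.24 × 0.00777 = $5,143.2368148
Total = $18,335.606148 + $1,416.5414136 + $3,044.902104 + $5,143.2368148 = $27,940.2864804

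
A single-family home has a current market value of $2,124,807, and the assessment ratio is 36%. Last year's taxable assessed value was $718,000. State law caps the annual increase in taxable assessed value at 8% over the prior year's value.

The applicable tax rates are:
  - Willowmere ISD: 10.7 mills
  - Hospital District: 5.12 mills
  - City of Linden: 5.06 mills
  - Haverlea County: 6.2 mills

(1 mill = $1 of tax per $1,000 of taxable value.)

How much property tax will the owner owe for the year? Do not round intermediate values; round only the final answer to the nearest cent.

Uncapped assessed value = $2,124,807 × 0.36 = $764,930.52
Cap limit = $718,000 × 1.08 = $775,440
Taxable assessed value = min($764,930.52, $775,440) = $764,930.52 (cap does not bind)
Willowmere ISD: $764,930.52 × 0.0107 = $8,184.756564
Hospital District: $764,930.52 × 0.00512 = $3,916.4442624
City of Linden: $764,930.52 × 0.00506 = $3,870.5484312
Haverlea County: $764,930.52 × 0.0062 = $4,742.569224
Total = $20,714.3184816

$20,714.32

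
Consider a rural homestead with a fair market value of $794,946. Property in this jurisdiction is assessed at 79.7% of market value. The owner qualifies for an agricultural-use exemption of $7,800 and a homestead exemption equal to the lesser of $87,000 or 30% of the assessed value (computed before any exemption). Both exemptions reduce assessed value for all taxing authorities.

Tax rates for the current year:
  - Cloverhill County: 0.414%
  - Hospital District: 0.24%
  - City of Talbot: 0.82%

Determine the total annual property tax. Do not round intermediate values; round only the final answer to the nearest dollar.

$7,941

Assessed value = $794,946 × 0.797 = $633,571.962
Homestead exemption = min($87,000, 30% × $633,571.962) = min($87,000, $190,071.5886) = $87,000 (dollar cap binds)
Taxable value = $633,571.962 − $7,800 − $87,000 = $538,771.962
Cloverhill County: $538,771.962 × 0.00414 = $2,230.51592268
Hospital District: $538,771.962 × 0.0024 = $1,293.0527088
City of Talbot: $538,771.962 × 0.0082 = $4,417.9300884
Total = $7,941.49871988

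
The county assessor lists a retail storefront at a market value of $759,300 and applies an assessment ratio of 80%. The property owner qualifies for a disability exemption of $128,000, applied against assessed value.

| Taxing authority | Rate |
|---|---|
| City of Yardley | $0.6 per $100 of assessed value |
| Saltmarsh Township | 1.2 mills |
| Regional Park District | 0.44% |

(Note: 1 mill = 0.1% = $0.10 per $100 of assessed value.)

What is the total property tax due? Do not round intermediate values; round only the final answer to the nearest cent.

$5,561.50

Assessed value = $759,300 × 0.8 = $607,440
Taxable value = $607,440 − $128,000 = $479,440
City of Yardley: $479,440 × 0.006 = $2,876.64
Saltmarsh Township: $479,440 × 0.0012 = $575.328
Regional Park District: $479,440 × 0.0044 = $2,109.536
Total = $5,561.504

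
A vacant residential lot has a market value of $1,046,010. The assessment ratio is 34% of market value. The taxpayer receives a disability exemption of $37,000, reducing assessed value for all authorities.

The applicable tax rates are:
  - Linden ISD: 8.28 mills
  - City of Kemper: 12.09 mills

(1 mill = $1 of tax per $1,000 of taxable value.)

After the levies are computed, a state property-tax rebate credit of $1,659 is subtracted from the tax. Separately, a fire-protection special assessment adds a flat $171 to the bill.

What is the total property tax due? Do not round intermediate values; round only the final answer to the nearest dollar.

$5,003

Assessed value = $1,046,010 × 0.34 = $355,643.4
Taxable value = $355,643.4 − $37,000 = $318,643.4
Linden ISD: $318,643.4 × 0.00828 = $2,638.367352
City of Kemper: $318,643.4 × 0.01209 = $3,852.398706
Levies subtotal = $6,490.766058
After credit = $6,490.766058 − $1,659 = $4,831.766058
Total = $4,831.766058 + $171 = $5,002.766058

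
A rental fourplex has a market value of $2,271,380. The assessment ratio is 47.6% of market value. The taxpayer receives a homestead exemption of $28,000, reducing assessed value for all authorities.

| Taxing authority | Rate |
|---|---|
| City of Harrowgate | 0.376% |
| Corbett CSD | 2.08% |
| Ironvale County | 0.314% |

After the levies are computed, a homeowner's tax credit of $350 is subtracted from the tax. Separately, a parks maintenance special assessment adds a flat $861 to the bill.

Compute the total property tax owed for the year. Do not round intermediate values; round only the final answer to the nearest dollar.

$29,684

Assessed value = $2,271,380 × 0.476 = $1,081,176.88
Taxable value = $1,081,176.88 − $28,000 = $1,053,176.88
City of Harrowgate: $1,053,176.88 × 0.00376 = $3,959.9450688
Corbett CSD: $1,053,176.88 × 0.0208 = $21,906.079104
Ironvale County: $1,053,176.88 × 0.00314 = $3,306.9754032
Levies subtotal = $29,172.999576
After credit = $29,172.999576 − $350 = $28,822.999576
Total = $28,822.999576 + $861 = $29,683.999576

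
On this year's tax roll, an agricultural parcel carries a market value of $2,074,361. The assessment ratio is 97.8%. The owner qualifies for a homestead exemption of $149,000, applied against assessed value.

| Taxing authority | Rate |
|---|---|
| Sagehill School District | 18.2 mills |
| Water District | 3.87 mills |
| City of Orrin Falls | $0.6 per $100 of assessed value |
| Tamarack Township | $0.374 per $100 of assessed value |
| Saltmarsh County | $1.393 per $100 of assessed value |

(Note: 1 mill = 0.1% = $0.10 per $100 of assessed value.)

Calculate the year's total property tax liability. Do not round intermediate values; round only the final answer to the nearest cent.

$85,978.62

Assessed value = $2,074,361 × 0.978 = $2,028,725.058
Taxable value = $2,028,725.058 − $149,000 = $1,879,725.058
Sagehill School District: $1,879,725.058 × 0.0182 = $34,210.9960556
Water District: $1,879,725.058 × 0.00387 = $7,274.53597446
City of Orrin Falls: $1,879,725.058 × 0.006 = $11,278.350348
Tamarack Township: $1,879,725.058 × 0.00374 = $7,030.17171692
Saltmarsh County: $1,879,725.058 × 0.01393 = $26,184.57005794
Total = $85,978.62415292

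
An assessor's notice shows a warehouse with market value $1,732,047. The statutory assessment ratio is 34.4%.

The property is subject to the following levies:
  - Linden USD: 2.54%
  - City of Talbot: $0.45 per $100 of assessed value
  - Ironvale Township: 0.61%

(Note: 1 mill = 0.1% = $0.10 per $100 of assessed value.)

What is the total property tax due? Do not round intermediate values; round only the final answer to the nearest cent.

Assessed value = $1,732,047 × 0.344 = $595,824.168
Linden USD: $595,824.168 × 0.0254 = $15,133.9338672
City of Talbot: $595,824.168 × 0.0045 = $2,681.208756
Ironvale Township: $595,824.168 × 0.0061 = $3,634.5274248
Total = $21,449.670048

$21,449.67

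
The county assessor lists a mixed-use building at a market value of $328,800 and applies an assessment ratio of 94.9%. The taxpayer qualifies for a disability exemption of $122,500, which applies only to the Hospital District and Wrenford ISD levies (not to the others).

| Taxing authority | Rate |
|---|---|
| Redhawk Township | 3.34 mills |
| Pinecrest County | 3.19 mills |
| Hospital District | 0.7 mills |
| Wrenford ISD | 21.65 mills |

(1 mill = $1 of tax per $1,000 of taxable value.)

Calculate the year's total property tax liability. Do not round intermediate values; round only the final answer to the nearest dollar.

Assessed value = $328,800 × 0.949 = $312,031.2
Redhawk Township: $312,031.2 × 0.00334 = $1,042.184208
Pinecrest County: $312,031.2 × 0.00319 = $995.379528
Hospital District: ($312,031.2 − $122,500) × 0.0007 = $189,531.2 × 0.0007 = $132.67184
Wrenford ISD: ($312,031.2 − $122,500) × 0.02165 = $189,531.2 × 0.02165 = $4,103.35048
Total = $6,273.586056

$6,274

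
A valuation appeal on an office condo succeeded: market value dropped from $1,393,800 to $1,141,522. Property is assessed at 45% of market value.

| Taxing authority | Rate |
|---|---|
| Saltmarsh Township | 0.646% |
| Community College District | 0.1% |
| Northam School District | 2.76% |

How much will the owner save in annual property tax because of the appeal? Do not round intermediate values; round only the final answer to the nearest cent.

Old assessed value = $1,393,800 × 0.45 = $627,210
New assessed value = $1,141,522 × 0.45 = $513,684.9
Combined rate = 0.00646 + 0.001 + 0.0276 = 0.03506
Old tax = $627,210 × 0.03506 = $21,989.9826
New tax = $513,684.9 × 0.03506 = $18,009.792594
Reduction = $21,989.9826 − $18,009.792594 = $3,980.190006

$3,980.19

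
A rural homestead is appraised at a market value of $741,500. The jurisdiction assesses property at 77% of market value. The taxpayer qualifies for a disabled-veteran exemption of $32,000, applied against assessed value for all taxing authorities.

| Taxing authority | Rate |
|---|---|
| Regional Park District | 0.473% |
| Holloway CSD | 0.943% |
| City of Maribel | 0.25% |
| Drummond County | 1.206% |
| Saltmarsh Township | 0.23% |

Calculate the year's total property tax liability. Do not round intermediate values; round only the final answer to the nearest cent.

$16,718.38

Assessed value = $741,500 × 0.77 = $570,955
Taxable value = $570,955 − $32,000 = $538,955
Regional Park District: $538,955 × 0.00473 = $2,549.25715
Holloway CSD: $538,955 × 0.00943 = $5,082.34565
City of Maribel: $538,955 × 0.0025 = $1,347.3875
Drummond County: $538,955 × 0.01206 = $6,499.7973
Saltmarsh Township: $538,955 × 0.0023 = $1,239.5965
Total = $2,549.25715 + $5,082.34565 + $1,347.3875 + $6,499.7973 + $1,239.5965 = $16,718.3841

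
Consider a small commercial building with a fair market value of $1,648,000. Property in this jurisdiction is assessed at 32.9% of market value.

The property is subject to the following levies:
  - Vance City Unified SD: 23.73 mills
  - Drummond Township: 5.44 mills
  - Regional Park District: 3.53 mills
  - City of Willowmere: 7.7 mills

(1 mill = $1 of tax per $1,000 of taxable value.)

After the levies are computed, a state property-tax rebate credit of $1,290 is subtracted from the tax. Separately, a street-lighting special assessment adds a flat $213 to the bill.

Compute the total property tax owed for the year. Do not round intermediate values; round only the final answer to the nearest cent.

Assessed value = $1,648,000 × 0.329 = $542,192
Vance City Unified SD: $542,192 × 0.02373 = $12,866.21616
Drummond Township: $542,192 × 0.00544 = $2,949.52448
Regional Park District: $542,192 × 0.00353 = $1,913.93776
City of Willowmere: $542,192 × 0.0077 = $4,174.8784
Levies subtotal = $21,904.5568
After credit = $21,904.5568 − $1,290 = $20,614.5568
Total = $20,614.5568 + $213 = $20,827.5568

$20,827.56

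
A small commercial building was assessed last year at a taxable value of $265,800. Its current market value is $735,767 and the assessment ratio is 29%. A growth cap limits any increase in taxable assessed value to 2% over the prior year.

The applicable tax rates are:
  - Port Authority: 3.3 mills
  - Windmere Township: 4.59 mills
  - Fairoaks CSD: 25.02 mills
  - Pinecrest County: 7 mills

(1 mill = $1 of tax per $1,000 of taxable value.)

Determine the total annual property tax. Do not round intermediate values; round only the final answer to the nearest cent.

Uncapped assessed value = $735,767 × 0.29 = $213,372.43
Cap limit = $265,800 × 1.02 = $271,116
Taxable assessed value = min($213,372.43, $271,116) = $213,372.43 (cap does not bind)
Port Authority: $213,372.43 × 0.0033 = $704.129019
Windmere Township: $213,372.43 × 0.00459 = $979.3794537
Fairoaks CSD: $213,372.43 × 0.02502 = $5,338.5781986
Pinecrest County: $213,372.43 × 0.007 = $1,493.60701
Total = $8,515.6936813

$8,515.69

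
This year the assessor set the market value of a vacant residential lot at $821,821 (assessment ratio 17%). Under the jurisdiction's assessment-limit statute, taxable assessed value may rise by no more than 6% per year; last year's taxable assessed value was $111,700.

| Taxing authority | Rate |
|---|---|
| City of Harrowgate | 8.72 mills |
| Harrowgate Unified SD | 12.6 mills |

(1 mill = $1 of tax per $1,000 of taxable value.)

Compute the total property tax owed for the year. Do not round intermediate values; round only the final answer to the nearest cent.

$2,524.33

Uncapped assessed value = $821,821 × 0.17 = $139,709.57
Cap limit = $111,700 × 1.06 = $118,402
Taxable assessed value = min($139,709.57, $118,402) = $118,402 (cap binds)
City of Harrowgate: $118,402 × 0.00872 = $1,032.46544
Harrowgate Unified SD: $118,402 × 0.0126 = $1,491.8652
Total = $2,524.33064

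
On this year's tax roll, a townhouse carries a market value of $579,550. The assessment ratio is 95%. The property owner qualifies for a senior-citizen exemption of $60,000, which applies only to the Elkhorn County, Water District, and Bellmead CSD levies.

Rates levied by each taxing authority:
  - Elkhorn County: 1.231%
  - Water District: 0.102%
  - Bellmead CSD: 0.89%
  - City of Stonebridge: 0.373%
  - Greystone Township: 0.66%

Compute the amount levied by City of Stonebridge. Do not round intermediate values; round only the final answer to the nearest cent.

$2,053.64

Assessed value = $579,550 × 0.95 = $550,572.5
City of Stonebridge taxable value = $550,572.5 (exemption does not apply)
City of Stonebridge levy = $550,572.5 × 0.00373 = $2,053.635425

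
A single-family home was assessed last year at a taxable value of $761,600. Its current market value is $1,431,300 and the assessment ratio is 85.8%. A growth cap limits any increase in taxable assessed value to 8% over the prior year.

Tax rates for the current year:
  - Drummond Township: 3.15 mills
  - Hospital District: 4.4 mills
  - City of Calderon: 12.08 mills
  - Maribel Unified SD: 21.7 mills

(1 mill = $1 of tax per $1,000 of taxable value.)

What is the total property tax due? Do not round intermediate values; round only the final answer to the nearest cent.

$33,995.08

Uncapped assessed value = $1,431,300 × 0.858 = $1,228,055.4
Cap limit = $761,600 × 1.08 = $822,528
Taxable assessed value = min($1,228,055.4, $822,528) = $822,528 (cap binds)
Drummond Township: $822,528 × 0.00315 = $2,590.9632
Hospital District: $822,528 × 0.0044 = $3,619.1232
City of Calderon: $822,528 × 0.01208 = $9,936.13824
Maribel Unified SD: $822,528 × 0.0217 = $17,848.8576
Total = $33,995.08224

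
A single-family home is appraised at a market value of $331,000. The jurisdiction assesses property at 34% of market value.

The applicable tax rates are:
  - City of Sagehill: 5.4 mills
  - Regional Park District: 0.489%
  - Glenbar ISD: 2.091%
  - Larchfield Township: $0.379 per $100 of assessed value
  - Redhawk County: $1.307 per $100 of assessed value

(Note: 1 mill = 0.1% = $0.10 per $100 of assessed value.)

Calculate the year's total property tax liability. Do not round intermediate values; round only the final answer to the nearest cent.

$5,408.67

Assessed value = $331,000 × 0.34 = $112,540
City of Sagehill: $112,540 × 0.0054 = $607.716
Regional Park District: $112,540 × 0.00489 = $550.3206
Glenbar ISD: $112,540 × 0.02091 = $2,353.2114
Larchfield Township: $112,540 × 0.00379 = $426.5266
Redhawk County: $112,540 × 0.01307 = $1,470.8978
Total = $5,408.6724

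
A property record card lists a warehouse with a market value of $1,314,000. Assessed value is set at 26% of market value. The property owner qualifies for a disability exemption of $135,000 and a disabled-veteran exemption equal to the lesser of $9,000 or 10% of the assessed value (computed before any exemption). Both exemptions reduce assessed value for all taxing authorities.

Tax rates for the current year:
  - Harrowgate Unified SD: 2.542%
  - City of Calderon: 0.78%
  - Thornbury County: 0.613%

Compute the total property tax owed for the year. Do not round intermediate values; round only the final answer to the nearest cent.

Assessed value = $1,314,000 × 0.26 = $341,640
Disabled-veteran exemption = min($9,000, 10% × $341,640) = min($9,000, $34,164) = $9,000 (dollar cap binds)
Taxable value = $341,640 − $135,000 − $9,000 = $197,640
Harrowgate Unified SD: $197,640 × 0.02542 = $5,024.0088
City of Calderon: $197,640 × 0.0078 = $1,541.592
Thornbury County: $197,640 × 0.00613 = $1,211.5332
Total = $7,777.134

$7,777.13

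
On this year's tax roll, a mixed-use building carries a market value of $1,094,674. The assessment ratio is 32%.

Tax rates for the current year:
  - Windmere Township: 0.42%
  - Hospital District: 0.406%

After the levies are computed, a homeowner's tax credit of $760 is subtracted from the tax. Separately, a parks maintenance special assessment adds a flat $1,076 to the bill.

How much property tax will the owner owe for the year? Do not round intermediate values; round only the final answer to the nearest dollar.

Assessed value = $1,094,674 × 0.32 = $350,295.68
Windmere Township: $350,295.68 × 0.0042 = $1,471.241856
Hospital District: $350,295.68 × 0.00406 = $1,422.2004608
Levies subtotal = $2,893.4423168
After credit = $2,893.4423168 − $760 = $2,133.4423168
Total = $2,133.4423168 + $1,076 = $3,209.4423168

$3,209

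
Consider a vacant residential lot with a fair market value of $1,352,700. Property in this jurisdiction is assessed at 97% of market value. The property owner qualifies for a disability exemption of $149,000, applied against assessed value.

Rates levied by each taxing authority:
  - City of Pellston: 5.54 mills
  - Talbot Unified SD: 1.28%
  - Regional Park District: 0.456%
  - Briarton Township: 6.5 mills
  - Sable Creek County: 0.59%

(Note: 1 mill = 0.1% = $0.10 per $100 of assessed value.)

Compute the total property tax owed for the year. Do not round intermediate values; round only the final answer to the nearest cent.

Assessed value = $1,352,700 × 0.97 = $1,312,119
Taxable value = $1,312,119 − $149,000 = $1,163,119
City of Pellston: $1,163,119 × 0.00554 = $6,443.67926
Talbot Unified SD: $1,163,119 × 0.0128 = $14,887.9232
Regional Park District: $1,163,119 × 0.00456 = $5,303.82264
Briarton Township: $1,163,119 × 0.0065 = $7,560.2735
Sable Creek County: $1,163,119 × 0.0059 = $6,862.4021
Total = $41,058.1007

$41,058.10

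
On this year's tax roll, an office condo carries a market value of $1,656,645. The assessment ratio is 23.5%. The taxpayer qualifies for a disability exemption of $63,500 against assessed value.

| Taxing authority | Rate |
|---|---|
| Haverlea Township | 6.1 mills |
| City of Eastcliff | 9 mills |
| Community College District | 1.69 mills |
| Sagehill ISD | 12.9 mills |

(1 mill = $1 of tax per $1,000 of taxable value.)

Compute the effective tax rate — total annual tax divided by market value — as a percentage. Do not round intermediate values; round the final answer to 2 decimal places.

Assessed value = $1,656,645 × 0.235 = $389,311.575
Taxable value = $389,311.575 − $63,500 = $325,811.575
Haverlea Township: $325,811.575 × 0.0061 = $1,987.4506075
City of Eastcliff: $325,811.575 × 0.009 = $2,932.304175
Community College District: $325,811.575 × 0.00169 = $550.62156175
Sagehill ISD: $325,811.575 × 0.0129 = $4,202.9693175
Total tax = $9,673.34566175
Effective rate = $9,673.34566175 ÷ $1,656,645 = 0.58% of market value

0.58%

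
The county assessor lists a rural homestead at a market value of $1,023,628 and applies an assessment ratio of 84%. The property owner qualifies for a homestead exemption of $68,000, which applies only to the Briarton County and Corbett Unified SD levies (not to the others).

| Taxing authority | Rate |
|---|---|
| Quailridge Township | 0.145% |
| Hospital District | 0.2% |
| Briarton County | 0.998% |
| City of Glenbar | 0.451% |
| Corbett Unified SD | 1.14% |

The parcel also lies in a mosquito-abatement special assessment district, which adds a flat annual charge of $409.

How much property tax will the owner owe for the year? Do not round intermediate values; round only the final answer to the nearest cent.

Assessed value = $1,023,628 × 0.84 = $859,847.52
Quailridge Township: $859,847.52 × 0.00145 = $1,246.778904
Hospital District: $859,847.52 × 0.002 = $1,719.69504
Briarton County: ($859,847.52 − $68,000) × 0.00998 = $791,847.52 × 0.00998 = $7,902.6382496
City of Glenbar: $859,847.52 × 0.00451 = $3,877.9123152
Corbett Unified SD: ($859,847.52 − $68,000) × 0.0114 = $791,847.52 × 0.0114 = $9,027.061728
Levies subtotal = $23,774.0862368
Total = $23,774.0862368 + $409 = $24,183.0862368

$24,183.09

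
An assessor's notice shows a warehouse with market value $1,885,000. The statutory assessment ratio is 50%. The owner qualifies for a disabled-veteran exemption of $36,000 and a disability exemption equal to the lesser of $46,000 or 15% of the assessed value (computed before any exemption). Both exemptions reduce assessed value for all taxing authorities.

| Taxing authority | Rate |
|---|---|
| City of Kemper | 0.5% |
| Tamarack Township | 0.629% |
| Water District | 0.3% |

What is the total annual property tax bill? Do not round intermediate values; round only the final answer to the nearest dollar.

$12,297

Assessed value = $1,885,000 × 0.5 = $942,500
Disability exemption = min($46,000, 15% × $942,500) = min($46,000, $141,375) = $46,000 (dollar cap binds)
Taxable value = $942,500 − $36,000 − $46,000 = $860,500
City of Kemper: $860,500 × 0.005 = $4,302.5
Tamarack Township: $860,500 × 0.00629 = $5,412.545
Water District: $860,500 × 0.003 = $2,581.5
Total = $12,296.545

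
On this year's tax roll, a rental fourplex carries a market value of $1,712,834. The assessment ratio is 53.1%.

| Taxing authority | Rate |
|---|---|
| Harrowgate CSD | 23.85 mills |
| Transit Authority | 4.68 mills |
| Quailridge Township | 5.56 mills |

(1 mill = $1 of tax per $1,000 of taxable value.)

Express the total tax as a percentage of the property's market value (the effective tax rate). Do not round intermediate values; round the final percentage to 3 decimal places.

1.810%

Assessed value = $1,712,834 × 0.531 = $909,514.854
Harrowgate CSD: $909,514.854 × 0.02385 = $21,691.9292679
Transit Authority: $909,514.854 × 0.00468 = $4,256.52951672
Quailridge Township: $909,514.854 × 0.00556 = $5,056.90258824
Total tax = $31,005.36137286
Effective rate = $31,005.36137286 ÷ $1,712,834 = 1.810% of market value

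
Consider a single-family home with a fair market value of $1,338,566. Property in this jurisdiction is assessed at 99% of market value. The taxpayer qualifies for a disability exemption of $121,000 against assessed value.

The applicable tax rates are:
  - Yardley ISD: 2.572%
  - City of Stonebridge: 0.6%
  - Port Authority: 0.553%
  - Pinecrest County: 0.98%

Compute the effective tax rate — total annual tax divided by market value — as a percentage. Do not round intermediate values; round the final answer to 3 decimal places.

Assessed value = $1,338,566 × 0.99 = $1,325,180.34
Taxable value = $1,325,180.34 − $121,000 = $1,204,180.34
Yardley ISD: $1,204,180.34 × 0.02572 = $30,971.5183448
City of Stonebridge: $1,204,180.34 × 0.006 = $7,225.08204
Port Authority: $1,204,180.34 × 0.00553 = $6,659.1172802
Pinecrest County: $1,204,180.34 × 0.0098 = $11,800.967332
Total tax = $56,656.684997
Effective rate = $56,656.684997 ÷ $1,338,566 = 4.233% of market value

4.233%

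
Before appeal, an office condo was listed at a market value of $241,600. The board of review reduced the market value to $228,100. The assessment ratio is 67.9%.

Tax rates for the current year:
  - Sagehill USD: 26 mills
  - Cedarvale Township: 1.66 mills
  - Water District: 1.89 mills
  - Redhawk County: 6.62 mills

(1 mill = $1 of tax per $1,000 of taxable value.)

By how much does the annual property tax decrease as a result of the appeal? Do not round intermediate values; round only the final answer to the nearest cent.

$331.55

Old assessed value = $241,600 × 0.679 = $164,046.4
New assessed value = $228,100 × 0.679 = $154,879.9
Combined rate = 0.026 + 0.00166 + 0.00189 + 0.00662 = 0.03617
Old tax = $164,046.4 × 0.03617 = $5,933.558288
New tax = $154,879.9 × 0.03617 = $5,602.005983
Reduction = $5,933.558288 − $5,602.005983 = $331.552305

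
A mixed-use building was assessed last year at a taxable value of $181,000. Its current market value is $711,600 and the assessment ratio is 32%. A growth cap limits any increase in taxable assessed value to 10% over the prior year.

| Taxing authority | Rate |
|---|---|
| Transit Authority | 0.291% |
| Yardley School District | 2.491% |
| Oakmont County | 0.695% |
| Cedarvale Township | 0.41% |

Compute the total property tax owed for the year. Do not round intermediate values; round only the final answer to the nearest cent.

$7,739.02

Uncapped assessed value = $711,600 × 0.32 = $227,712
Cap limit = $181,000 × 1.1 = $199,100
Taxable assessed value = min($227,712, $199,100) = $199,100 (cap binds)
Transit Authority: $199,100 × 0.00291 = $579.381
Yardley School District: $199,100 × 0.02491 = $4,959.581
Oakmont County: $199,100 × 0.00695 = $1,383.745
Cedarvale Township: $199,100 × 0.0041 = $816.31
Total = $7,739.017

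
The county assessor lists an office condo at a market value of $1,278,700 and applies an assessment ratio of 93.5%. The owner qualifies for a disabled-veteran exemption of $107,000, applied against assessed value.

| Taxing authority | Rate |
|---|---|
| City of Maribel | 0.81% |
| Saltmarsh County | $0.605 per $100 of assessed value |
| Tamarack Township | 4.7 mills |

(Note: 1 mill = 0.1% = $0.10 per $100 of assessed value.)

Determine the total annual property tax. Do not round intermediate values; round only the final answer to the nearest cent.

$20,519.82

Assessed value = $1,278,700 × 0.935 = $1,195,584.5
Taxable value = $1,195,584.5 − $107,000 = $1,088,584.5
City of Maribel: $1,088,584.5 × 0.0081 = $8,817.53445
Saltmarsh County: $1,088,584.5 × 0.00605 = $6,585.936225
Tamarack Township: $1,088,584.5 × 0.0047 = $5,116.34715
Total = $20,519.817825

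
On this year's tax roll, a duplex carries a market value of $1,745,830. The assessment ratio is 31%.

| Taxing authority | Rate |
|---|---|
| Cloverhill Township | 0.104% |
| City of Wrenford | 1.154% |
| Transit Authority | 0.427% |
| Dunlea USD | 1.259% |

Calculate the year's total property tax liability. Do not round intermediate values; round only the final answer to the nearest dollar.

Assessed value = $1,745,830 × 0.31 = $541,207.3
Cloverhill Township: $541,207.3 × 0.00104 = $562.855592
City of Wrenford: $541,207.3 × 0.01154 = $6,245.532242
Transit Authority: $541,207.3 × 0.00427 = $2,310.955171
Dunlea USD: $541,207.3 × 0.01259 = $6,813.799907
Total = $562.855592 + $6,245.532242 + $2,310.955171 + $6,813.799907 = $15,933.142912

$15,933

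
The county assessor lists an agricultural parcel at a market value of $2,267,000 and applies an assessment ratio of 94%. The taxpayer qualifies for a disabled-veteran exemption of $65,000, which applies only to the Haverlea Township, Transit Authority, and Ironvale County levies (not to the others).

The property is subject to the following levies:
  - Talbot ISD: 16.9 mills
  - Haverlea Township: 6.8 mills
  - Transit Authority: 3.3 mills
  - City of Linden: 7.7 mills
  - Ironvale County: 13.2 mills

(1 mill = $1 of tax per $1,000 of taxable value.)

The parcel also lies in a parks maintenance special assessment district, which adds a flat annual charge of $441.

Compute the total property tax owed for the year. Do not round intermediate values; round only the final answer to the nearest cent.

Assessed value = $2,267,000 × 0.94 = $2,130,980
Talbot ISD: $2,130,980 × 0.0169 = $36,013.562
Haverlea Township: ($2,130,980 − $65,000) × 0.0068 = $2,065,980 × 0.0068 = $14,048.664
Transit Authority: ($2,130,980 − $65,000) × 0.0033 = $2,065,980 × 0.0033 = $6,817.734
City of Linden: $2,130,980 × 0.0077 = $16,408.546
Ironvale County: ($2,130,980 − $65,000) × 0.0132 = $2,065,980 × 0.0132 = $27,270.936
Levies subtotal = $100,559.442
Total = $100,559.442 + $441 = $101,000.442

$101,000.44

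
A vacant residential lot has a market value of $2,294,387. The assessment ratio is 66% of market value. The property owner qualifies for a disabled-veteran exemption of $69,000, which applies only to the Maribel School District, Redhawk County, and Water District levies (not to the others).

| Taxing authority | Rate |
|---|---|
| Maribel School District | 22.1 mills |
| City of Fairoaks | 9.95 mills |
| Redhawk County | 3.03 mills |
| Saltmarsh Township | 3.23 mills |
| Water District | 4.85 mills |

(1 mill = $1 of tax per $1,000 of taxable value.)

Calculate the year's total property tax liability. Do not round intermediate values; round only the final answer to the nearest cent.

Assessed value = $2,294,387 × 0.66 = $1,514,295.42
Maribel School District: ($1,514,295.42 − $69,000) × 0.0221 = $1,445,295.42 × 0.0221 = $31,941.028782
City of Fairoaks: $1,514,295.42 × 0.00995 = $15,067.239429
Redhawk County: ($1,514,295.42 − $69,000) × 0.00303 = $1,445,295.42 × 0.00303 = $4,379.2451226
Saltmarsh Township: $1,514,295.42 × 0.00323 = $4,891.1742066
Water District: ($1,514,295.42 − $69,000) × 0.00485 = $1,445,295.42 × 0.00485 = $7,009.682787
Total = $63,288.3703272

$63,288.37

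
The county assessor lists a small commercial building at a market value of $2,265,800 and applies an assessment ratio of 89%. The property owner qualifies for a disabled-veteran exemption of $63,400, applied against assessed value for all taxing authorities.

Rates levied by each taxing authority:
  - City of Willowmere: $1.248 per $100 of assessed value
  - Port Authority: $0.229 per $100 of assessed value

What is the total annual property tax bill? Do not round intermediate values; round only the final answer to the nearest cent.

Assessed value = $2,265,800 × 0.89 = $2,016,562
Taxable value = $2,016,562 − $63,400 = $1,953,162
City of Willowmere: $1,953,162 × 0.01248 = $24,375.46176
Port Authority: $1,953,162 × 0.00229 = $4,472.74098
Total = $24,375.46176 + $4,472.74098 = $28,848.20274

$28,848.20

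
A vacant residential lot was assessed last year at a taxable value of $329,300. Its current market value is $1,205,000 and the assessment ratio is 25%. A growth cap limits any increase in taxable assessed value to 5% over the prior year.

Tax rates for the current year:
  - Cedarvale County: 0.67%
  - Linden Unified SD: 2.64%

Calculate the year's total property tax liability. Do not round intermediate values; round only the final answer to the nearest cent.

$9,971.38

Uncapped assessed value = $1,205,000 × 0.25 = $301,250
Cap limit = $329,300 × 1.05 = $345,765
Taxable assessed value = min($301,250, $345,765) = $301,250 (cap does not bind)
Cedarvale County: $301,250 × 0.0067 = $2,018.375
Linden Unified SD: $301,250 × 0.0264 = $7,953
Total = $9,971.375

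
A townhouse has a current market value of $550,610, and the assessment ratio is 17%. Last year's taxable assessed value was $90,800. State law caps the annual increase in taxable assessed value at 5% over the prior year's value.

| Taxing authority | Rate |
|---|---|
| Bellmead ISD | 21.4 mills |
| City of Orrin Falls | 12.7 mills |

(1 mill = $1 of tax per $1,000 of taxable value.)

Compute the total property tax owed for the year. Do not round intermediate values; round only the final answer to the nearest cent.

Uncapped assessed value = $550,610 × 0.17 = $93,603.7
Cap limit = $90,800 × 1.05 = $95,340
Taxable assessed value = min($93,603.7, $95,340) = $93,603.7 (cap does not bind)
Bellmead ISD: $93,603.7 × 0.0214 = $2,003.11918
City of Orrin Falls: $93,603.7 × 0.0127 = $1,188.76699
Total = $3,191.88617

$3,191.89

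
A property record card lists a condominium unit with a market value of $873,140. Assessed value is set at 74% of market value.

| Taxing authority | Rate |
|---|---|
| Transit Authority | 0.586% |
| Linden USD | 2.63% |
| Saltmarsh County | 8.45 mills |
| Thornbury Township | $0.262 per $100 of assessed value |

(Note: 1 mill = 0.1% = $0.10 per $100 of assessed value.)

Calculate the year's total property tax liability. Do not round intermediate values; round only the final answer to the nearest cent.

Assessed value = $873,140 × 0.74 = $646,123.6
Transit Authority: $646,123.6 × 0.00586 = $3,786.284296
Linden USD: $646,123.6 × 0.0263 = $16,993.05068
Saltmarsh County: $646,123.6 × 0.00845 = $5,459.74442
Thornbury Township: $646,123.6 × 0.00262 = $1,692.843832
Total = $27,931.923228

$27,931.92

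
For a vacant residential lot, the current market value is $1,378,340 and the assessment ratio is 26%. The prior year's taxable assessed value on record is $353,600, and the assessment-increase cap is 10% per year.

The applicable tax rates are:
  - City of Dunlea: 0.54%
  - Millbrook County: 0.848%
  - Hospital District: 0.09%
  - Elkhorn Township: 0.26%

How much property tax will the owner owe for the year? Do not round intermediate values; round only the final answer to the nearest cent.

$6,228.44

Uncapped assessed value = $1,378,340 × 0.26 = $358,368.4
Cap limit = $353,600 × 1.1 = $388,960
Taxable assessed value = min($358,368.4, $388,960) = $358,368.4 (cap does not bind)
City of Dunlea: $358,368.4 × 0.0054 = $1,935.18936
Millbrook County: $358,368.4 × 0.00848 = $3,038.964032
Hospital District: $358,368.4 × 0.0009 = $322.53156
Elkhorn Township: $358,368.4 × 0.0026 = $931.75784
Total = $6,228.442792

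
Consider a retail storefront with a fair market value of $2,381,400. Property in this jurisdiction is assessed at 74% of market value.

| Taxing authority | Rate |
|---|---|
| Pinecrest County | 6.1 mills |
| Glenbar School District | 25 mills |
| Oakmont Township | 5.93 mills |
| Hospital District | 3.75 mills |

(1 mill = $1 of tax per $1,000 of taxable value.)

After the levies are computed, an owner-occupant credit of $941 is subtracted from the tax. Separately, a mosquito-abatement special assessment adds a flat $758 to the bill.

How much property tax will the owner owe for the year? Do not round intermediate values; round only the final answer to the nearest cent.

$71,680.98

Assessed value = $2,381,400 × 0.74 = $1,762,236
Pinecrest County: $1,762,236 × 0.0061 = $10,749.6396
Glenbar School District: $1,762,236 × 0.025 = $44,055.9
Oakmont Township: $1,762,236 × 0.00593 = $10,450.05948
Hospital District: $1,762,236 × 0.00375 = $6,608.385
Levies subtotal = $71,863.98408
After credit = $71,863.98408 − $941 = $70,922.98408
Total = $70,922.98408 + $758 = $71,680.98408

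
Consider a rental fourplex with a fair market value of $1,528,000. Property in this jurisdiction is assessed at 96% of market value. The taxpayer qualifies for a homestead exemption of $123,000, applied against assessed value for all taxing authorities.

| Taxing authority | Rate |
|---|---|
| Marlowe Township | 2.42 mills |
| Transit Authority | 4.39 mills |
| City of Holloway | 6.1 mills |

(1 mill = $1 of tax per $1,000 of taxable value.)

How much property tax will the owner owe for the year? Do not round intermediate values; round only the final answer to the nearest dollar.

Assessed value = $1,528,000 × 0.96 = $1,466,880
Taxable value = $1,466,880 − $123,000 = $1,343,880
Marlowe Township: $1,343,880 × 0.00242 = $3,252.1896
Transit Authority: $1,343,880 × 0.00439 = $5,899.6332
City of Holloway: $1,343,880 × 0.0061 = $8,197.668
Total = $3,252.1896 + $5,899.6332 + $8,197.668 = $17,349.4908

$17,349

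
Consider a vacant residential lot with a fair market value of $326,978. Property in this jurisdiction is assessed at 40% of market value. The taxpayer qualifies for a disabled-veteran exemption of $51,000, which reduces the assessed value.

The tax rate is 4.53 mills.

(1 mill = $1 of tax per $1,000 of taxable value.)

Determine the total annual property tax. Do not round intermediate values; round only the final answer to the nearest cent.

$361.45

Assessed value = $326,978 × 0.4 = $130,791.2
Taxable value = $130,791.2 − $51,000 = $79,791.2
Tax = $79,791.2 × 0.00453 = $361.454136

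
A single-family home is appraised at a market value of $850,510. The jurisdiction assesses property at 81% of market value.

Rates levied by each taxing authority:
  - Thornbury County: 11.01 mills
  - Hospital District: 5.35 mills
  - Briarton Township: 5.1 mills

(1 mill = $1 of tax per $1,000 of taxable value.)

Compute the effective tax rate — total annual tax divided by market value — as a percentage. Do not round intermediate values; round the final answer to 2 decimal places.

1.74%

Assessed value = $850,510 × 0.81 = $688,913.1
Thornbury County: $688,913.1 × 0.01101 = $7,584.933231
Hospital District: $688,913.1 × 0.00535 = $3,685.685085
Briarton Township: $688,913.1 × 0.0051 = $3,513.45681
Total tax = $14,784.075126
Effective rate = $14,784.075126 ÷ $850,510 = 1.74% of market value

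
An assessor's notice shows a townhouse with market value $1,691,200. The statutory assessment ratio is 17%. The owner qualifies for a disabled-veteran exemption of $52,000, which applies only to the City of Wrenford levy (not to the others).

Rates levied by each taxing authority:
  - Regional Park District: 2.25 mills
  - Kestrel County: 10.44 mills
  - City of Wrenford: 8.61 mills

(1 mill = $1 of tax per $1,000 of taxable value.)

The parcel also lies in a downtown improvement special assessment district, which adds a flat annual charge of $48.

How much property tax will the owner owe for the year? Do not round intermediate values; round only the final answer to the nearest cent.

Assessed value = $1,691,200 × 0.17 = $287,504
Regional Park District: $287,504 × 0.00225 = $646.884
Kestrel County: $287,504 × 0.01044 = $3,001.54176
City of Wrenford: ($287,504 − $52,000) × 0.00861 = $235,504 × 0.00861 = $2,027.68944
Levies subtotal = $5,676.1152
Total = $5,676.1152 + $48 = $5,724.1152

$5,724.12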